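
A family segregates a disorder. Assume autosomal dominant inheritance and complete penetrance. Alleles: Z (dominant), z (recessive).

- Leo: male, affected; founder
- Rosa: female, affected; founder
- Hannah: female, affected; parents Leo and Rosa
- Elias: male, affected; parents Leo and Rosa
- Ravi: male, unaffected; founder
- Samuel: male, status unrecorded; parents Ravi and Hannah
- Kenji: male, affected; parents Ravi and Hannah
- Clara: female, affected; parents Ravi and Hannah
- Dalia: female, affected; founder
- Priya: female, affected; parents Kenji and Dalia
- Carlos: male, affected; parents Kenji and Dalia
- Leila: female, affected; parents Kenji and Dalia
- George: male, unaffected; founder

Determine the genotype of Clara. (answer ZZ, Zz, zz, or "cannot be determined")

Zz

From phenotype alone, Clara is ZZ or Zz.
Clara is affected so carries Z and received z from Ravi (zz), so Clara is Zz.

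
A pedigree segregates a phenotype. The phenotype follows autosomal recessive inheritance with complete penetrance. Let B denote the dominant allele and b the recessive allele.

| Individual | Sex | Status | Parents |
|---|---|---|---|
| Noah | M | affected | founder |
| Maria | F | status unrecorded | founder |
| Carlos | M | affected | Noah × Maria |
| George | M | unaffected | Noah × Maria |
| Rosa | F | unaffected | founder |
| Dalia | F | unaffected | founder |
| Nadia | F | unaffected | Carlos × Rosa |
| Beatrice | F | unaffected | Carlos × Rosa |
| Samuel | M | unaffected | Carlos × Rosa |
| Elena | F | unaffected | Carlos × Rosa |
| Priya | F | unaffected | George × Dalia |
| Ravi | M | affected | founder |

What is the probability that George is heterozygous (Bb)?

1

George is unaffected so carries B and received b from Noah (bb), so George is Bb, giving P(Bb) = 1.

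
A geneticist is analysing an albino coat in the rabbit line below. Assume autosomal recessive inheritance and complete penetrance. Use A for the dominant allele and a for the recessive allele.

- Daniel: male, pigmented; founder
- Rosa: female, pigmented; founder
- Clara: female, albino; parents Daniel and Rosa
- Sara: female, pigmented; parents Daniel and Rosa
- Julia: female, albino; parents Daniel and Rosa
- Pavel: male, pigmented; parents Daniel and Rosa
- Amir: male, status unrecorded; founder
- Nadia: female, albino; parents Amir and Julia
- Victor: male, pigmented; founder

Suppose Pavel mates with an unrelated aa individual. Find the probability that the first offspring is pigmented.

Daniel is pigmented so carries A and passed a to Clara (aa), so Daniel is Aa.
Rosa is pigmented so carries A and passed a to Clara (aa), so Rosa is Aa.
Pavel is a pigmented offspring of Daniel (Aa) × Rosa (Aa), whose cross gives 1/4 AA : 1/2 Aa : 1/4 aa; conditioning on being pigmented, Pavel is AA with probability 1/3, Aa with probability 2/3.
Summing over parental genotype combinations, P(offspring is pigmented) = 1/3·1 + 2/3·1/2 = 2/3.

2/3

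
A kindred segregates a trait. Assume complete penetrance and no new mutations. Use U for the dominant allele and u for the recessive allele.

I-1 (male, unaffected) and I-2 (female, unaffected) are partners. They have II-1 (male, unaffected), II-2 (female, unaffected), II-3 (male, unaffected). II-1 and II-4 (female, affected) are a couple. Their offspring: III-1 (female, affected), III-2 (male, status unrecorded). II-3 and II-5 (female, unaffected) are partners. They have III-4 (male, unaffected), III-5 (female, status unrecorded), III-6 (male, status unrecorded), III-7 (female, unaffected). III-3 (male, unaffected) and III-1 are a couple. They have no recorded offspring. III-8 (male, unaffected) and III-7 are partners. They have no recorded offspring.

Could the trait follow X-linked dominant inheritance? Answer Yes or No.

Yes

A consistent assignment under X-linked dominant exists: I-1 X^u Y, I-2 X^u X^u, II-1 X^u Y, II-2 X^u X^u, II-3 X^u Y, II-4 X^U X^U, II-5 X^u X^u, III-1 X^U X^u, III-2 X^U Y, III-3 X^u Y, III-4 X^u Y, III-5 X^u X^u, III-6 X^u Y, III-7 X^u X^u, III-8 X^u Y.
In this assignment every recorded phenotype matches its genotype and every non-founder's genotype is obtainable from its parents' genotypes, so the pedigree is consistent.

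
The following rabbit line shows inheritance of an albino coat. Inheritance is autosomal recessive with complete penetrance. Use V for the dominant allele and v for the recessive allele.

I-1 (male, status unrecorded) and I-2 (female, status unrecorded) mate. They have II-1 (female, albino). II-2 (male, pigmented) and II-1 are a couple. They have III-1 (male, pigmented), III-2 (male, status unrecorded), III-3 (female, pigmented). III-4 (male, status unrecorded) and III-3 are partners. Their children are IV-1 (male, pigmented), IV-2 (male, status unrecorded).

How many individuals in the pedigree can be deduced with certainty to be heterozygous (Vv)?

Obligate heterozygotes: III-1 is pigmented so carries V and received v from II-1 (vv), so III-1 is Vv; III-3 is pigmented so carries V and received v from II-1 (vv), so III-3 is Vv.
Every other individual is either homozygous by phenotype or has at least one consistent homozygous assignment, so the count is 2.

2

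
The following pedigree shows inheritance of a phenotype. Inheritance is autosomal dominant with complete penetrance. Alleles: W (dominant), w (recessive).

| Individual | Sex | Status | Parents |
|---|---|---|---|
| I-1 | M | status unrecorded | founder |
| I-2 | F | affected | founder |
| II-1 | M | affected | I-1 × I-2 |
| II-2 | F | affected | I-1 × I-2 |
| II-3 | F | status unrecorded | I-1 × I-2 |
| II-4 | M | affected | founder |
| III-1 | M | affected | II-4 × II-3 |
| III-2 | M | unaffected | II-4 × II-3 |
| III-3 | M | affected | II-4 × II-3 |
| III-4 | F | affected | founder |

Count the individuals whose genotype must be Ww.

Obligate heterozygotes: II-4 is affected so carries W and passed w to III-2 (ww), so II-4 is Ww.
Every other individual is either homozygous by phenotype or has at least one consistent homozygous assignment, so the count is 1.

1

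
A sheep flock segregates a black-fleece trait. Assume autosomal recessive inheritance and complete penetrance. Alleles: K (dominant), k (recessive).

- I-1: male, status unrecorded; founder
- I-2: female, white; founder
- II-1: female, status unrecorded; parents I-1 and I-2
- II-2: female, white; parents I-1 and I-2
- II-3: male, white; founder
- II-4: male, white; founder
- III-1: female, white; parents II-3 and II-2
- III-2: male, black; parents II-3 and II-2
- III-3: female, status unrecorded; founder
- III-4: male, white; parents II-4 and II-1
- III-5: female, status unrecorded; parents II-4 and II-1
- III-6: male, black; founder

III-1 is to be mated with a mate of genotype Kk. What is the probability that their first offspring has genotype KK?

II-3 is white so carries K and passed k to III-2 (kk), so II-3 is Kk.
II-2 is white so carries K and passed k to III-2 (kk), so II-2 is Kk.
III-1 is a white offspring of II-3 (Kk) × II-2 (Kk), whose cross gives 1/4 KK : 1/2 Kk : 1/4 kk; conditioning on being white, III-1 is KK with probability 1/3, Kk with probability 2/3.
Summing over parental genotype combinations, P(offspring has genotype KK) = 1/3·1/2 + 2/3·1/4 = 1/3.

1/3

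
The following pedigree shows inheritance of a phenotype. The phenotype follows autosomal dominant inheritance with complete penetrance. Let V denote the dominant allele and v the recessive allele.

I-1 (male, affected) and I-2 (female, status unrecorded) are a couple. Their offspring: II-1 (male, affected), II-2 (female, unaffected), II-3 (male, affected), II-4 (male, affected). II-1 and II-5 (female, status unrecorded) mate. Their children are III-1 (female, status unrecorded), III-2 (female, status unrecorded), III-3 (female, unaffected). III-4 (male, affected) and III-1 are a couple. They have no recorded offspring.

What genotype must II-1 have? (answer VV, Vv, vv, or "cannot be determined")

Vv

From phenotype alone, II-1 is VV or Vv.
II-1 is affected so carries V and passed v to III-3 (vv), so II-1 is Vv.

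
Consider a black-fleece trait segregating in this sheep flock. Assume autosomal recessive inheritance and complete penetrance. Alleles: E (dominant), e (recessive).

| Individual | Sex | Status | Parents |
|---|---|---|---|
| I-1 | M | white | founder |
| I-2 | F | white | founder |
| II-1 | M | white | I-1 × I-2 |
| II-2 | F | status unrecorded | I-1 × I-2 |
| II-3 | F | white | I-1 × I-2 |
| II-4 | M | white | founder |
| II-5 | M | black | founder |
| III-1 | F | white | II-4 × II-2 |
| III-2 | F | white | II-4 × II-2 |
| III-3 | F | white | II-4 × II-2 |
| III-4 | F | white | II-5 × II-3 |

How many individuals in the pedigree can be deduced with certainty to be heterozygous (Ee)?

1

Obligate heterozygotes: III-4 is white so carries E and received e from II-5 (ee), so III-4 is Ee.
Every other individual is either homozygous by phenotype or has at least one consistent homozygous assignment, so the count is 1.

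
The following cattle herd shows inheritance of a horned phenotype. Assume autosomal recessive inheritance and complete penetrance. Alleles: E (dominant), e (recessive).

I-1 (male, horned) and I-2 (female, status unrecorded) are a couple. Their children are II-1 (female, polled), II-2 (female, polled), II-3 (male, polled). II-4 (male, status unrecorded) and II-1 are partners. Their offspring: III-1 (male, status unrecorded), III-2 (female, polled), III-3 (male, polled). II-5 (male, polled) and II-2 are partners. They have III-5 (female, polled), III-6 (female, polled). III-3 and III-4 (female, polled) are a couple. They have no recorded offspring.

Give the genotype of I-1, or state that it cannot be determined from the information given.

I-1 is horned, so I-1 is ee.

ee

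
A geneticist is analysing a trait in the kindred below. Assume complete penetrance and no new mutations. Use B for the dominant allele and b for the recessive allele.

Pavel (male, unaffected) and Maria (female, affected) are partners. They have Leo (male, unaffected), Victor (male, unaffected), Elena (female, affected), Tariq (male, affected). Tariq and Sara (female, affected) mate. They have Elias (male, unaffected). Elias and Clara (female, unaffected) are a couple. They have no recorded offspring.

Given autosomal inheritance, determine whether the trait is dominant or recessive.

Tariq and Sara are both affected yet have an unaffected child Elias. Under a recessive model two affected parents are homozygous and every child would be affected, so the trait cannot be recessive.

dominant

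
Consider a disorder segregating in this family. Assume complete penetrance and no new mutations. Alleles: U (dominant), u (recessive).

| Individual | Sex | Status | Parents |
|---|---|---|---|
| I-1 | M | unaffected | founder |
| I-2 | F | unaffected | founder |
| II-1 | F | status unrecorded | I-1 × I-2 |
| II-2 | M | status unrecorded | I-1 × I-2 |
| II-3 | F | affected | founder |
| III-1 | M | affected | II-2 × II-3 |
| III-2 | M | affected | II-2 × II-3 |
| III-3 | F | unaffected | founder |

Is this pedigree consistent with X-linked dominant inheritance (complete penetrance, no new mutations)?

A consistent assignment under X-linked dominant exists: I-1 X^u Y, I-2 X^u X^u, II-1 X^u X^u, II-2 X^u Y, II-3 X^U X^U, III-1 X^U Y, III-2 X^U Y, III-3 X^u X^u.
In this assignment every recorded phenotype matches its genotype and every non-founder's genotype is obtainable from its parents' genotypes, so the pedigree is consistent.

Yes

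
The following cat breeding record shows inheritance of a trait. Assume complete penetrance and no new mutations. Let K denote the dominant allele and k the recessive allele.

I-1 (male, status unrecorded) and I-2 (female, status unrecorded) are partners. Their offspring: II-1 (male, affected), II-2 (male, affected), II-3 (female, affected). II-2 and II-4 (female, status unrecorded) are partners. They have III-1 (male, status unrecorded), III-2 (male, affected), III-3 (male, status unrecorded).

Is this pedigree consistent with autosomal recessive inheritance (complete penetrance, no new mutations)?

Yes

A consistent assignment under autosomal recessive exists: I-1 Kk, I-2 Kk, II-1 kk, II-2 kk, II-3 kk, II-4 Kk, III-1 Kk, III-2 kk, III-3 Kk.
In this assignment every recorded phenotype matches its genotype and every non-founder's genotype is obtainable from its parents' genotypes, so the pedigree is consistent.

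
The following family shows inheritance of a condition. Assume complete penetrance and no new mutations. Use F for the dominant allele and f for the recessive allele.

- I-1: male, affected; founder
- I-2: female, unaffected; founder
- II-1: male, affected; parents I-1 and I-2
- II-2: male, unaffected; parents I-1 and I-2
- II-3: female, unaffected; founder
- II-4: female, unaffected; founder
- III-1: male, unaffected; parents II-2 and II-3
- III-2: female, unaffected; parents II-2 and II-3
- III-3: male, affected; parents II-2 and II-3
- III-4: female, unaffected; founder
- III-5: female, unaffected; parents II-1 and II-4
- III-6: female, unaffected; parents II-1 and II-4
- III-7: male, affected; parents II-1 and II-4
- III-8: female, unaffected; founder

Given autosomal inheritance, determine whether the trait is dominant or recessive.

recessive

II-2 and II-3 are both unaffected yet have an affected child III-3. Under dominance, an affected child requires at least one affected parent, so the trait cannot be dominant.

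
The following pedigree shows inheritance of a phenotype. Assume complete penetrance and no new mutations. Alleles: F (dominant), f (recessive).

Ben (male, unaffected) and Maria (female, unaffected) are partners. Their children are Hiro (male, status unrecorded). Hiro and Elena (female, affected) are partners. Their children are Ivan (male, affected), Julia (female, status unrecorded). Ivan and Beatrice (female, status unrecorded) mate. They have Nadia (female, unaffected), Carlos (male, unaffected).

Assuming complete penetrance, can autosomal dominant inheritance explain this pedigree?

A consistent assignment under autosomal dominant exists: Ben ff, Maria ff, Hiro ff, Elena FF, Ivan Ff, Julia Ff, Beatrice Ff, Nadia ff, Carlos ff.
In this assignment every recorded phenotype matches its genotype and every non-founder's genotype is obtainable from its parents' genotypes, so the pedigree is consistent.

Yes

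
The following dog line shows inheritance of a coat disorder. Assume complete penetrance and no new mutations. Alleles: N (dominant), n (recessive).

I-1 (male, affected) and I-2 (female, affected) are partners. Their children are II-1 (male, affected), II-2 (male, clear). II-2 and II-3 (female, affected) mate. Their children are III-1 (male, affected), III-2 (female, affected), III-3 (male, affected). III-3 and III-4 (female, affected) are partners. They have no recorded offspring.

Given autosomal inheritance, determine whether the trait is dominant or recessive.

dominant

I-1 and I-2 are both affected yet have a clear child II-2. Under a recessive model two affected parents are homozygous and every child would be affected, so the trait cannot be recessive.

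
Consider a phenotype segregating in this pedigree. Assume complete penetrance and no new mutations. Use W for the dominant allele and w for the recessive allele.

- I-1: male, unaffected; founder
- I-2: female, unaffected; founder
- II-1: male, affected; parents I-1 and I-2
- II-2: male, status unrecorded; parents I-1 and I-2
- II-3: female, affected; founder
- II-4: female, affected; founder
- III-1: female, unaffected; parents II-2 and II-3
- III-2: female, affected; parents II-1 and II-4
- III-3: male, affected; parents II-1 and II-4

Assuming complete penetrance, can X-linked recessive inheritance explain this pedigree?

Yes

A consistent assignment under X-linked recessive exists: I-1 X^W Y, I-2 X^W X^w, II-1 X^w Y, II-2 X^W Y, II-3 X^w X^w, II-4 X^w X^w, III-1 X^W X^w, III-2 X^w X^w, III-3 X^w Y.
In this assignment every recorded phenotype matches its genotype and every non-founder's genotype is obtainable from its parents' genotypes, so the pedigree is consistent.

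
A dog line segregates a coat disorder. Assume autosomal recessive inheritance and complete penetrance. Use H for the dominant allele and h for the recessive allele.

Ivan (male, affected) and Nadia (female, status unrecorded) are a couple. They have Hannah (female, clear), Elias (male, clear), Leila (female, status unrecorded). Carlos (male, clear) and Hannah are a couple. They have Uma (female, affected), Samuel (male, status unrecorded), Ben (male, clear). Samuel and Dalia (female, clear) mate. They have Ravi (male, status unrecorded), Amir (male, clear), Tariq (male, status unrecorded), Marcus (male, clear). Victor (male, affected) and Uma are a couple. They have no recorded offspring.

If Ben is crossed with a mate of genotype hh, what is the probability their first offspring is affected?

1/3

Carlos is clear so carries H and passed h to Uma (hh), so Carlos is Hh.
Hannah is clear so carries H and received h from Ivan (hh), so Hannah is Hh.
Ben is a clear offspring of Carlos (Hh) × Hannah (Hh), whose cross gives 1/4 HH : 1/2 Hh : 1/4 hh; conditioning on being clear, Ben is HH with probability 1/3, Hh with probability 2/3.
Summing over parental genotype combinations, P(offspring is affected) = 2/3·1/2 = 1/3.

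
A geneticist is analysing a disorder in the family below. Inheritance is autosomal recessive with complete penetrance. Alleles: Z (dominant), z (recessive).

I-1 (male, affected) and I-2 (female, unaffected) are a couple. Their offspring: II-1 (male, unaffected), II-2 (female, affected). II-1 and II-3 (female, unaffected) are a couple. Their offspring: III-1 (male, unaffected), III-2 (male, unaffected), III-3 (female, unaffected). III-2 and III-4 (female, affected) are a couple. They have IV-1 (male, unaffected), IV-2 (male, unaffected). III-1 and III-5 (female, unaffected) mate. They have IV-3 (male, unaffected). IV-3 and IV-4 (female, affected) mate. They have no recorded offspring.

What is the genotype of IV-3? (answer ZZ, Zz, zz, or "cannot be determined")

IV-3's phenotype allows ZZ or Zz, and no parent or child forces a single allele at both positions; consistent genotype assignments exist with IV-3 as ZZ or Zz.

cannot be determined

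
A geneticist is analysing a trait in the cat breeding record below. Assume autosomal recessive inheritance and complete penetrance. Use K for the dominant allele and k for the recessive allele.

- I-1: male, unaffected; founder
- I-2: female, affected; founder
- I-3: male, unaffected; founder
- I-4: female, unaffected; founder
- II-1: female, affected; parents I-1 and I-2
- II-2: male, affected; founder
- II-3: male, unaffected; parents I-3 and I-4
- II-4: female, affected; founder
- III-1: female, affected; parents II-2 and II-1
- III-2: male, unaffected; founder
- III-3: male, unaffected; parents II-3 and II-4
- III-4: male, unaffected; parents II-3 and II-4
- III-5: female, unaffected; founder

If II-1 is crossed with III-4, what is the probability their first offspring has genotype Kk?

1/2

II-1 is affected, so II-1 is kk.
III-4 is unaffected so carries K and received k from II-4 (kk), so III-4 is Kk.
The cross gives 1/2 Kk : 1/2 kk, so P(offspring has genotype Kk) = 1/2.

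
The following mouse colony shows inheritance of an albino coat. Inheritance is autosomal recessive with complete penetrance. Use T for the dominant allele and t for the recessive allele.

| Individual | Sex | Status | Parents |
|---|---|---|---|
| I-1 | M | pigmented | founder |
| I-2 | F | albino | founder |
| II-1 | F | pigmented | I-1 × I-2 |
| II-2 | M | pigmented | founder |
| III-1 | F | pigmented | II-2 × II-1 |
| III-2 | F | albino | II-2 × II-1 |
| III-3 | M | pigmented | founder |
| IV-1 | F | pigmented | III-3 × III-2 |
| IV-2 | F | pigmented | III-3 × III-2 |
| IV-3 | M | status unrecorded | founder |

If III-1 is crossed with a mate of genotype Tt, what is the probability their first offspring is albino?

II-2 is pigmented so carries T and passed t to III-2 (tt), so II-2 is Tt.
II-1 is pigmented so carries T and received t from I-2 (tt), so II-1 is Tt.
III-1 is a pigmented offspring of II-2 (Tt) × II-1 (Tt), whose cross gives 1/4 TT : 1/2 Tt : 1/4 tt; conditioning on being pigmented, III-1 is TT with probability 1/3, Tt with probability 2/3.
Summing over parental genotype combinations, P(offspring is albino) = 2/3·1/4 = 1/6.

1/6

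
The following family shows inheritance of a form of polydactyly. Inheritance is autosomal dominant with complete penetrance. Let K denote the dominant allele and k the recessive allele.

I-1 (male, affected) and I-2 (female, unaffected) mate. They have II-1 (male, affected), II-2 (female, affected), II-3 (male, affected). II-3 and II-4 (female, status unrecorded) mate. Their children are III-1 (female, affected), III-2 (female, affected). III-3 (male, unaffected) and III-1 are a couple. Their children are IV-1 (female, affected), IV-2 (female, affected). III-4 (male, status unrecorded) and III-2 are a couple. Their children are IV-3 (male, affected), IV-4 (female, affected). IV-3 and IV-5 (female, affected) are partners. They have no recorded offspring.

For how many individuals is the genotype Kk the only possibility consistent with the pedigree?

Obligate heterozygotes: II-1 is affected so carries K and received k from I-2 (kk), so II-1 is Kk; II-2 is affected so carries K and received k from I-2 (kk), so II-2 is Kk; II-3 is affected so carries K and received k from I-2 (kk), so II-3 is Kk; IV-1 is affected so carries K and received k from III-3 (kk), so IV-1 is Kk; IV-2 is affected so carries K and received k from III-3 (kk), so IV-2 is Kk.
Every other individual is either homozygous by phenotype or has at least one consistent homozygous assignment, so the count is 5.

5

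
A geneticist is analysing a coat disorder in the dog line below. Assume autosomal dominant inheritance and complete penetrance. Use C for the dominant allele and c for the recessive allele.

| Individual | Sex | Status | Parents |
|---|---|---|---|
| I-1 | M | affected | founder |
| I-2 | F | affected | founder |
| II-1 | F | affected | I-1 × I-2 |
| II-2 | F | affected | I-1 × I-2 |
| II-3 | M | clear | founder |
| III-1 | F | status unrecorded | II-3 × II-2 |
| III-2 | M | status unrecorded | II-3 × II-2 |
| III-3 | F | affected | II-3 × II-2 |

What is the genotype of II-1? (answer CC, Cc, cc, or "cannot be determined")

II-1's phenotype allows CC or Cc, and no parent or child forces a single allele at both positions; consistent genotype assignments exist with II-1 as CC or Cc.

cannot be determined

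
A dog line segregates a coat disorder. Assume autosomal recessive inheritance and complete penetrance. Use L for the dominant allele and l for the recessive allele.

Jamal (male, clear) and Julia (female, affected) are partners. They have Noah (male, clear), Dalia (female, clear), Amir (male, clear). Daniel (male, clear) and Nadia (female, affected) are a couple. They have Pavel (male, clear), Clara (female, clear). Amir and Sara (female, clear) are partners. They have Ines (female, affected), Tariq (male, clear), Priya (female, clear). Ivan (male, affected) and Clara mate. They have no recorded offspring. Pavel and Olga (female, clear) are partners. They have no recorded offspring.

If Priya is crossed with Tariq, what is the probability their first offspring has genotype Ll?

Amir is clear so carries L and received l from Julia (ll), so Amir is Ll.
Sara is clear so carries L and passed l to Ines (ll), so Sara is Ll.
Priya is a clear offspring of Amir (Ll) × Sara (Ll), whose cross gives 1/4 LL : 1/2 Ll : 1/4 ll; conditioning on being clear, Priya is LL with probability 1/3, Ll with probability 2/3.
Tariq is a clear offspring of Amir (Ll) × Sara (Ll), whose cross gives 1/4 LL : 1/2 Ll : 1/4 ll; conditioning on being clear, Tariq is LL with probability 1/3, Ll with probability 2/3.
Summing over parental genotype combinations, P(offspring has genotype Ll) = 2/9·1/2 + 2/9·1/2 + 4/9·1/2 = 4/9.

4/9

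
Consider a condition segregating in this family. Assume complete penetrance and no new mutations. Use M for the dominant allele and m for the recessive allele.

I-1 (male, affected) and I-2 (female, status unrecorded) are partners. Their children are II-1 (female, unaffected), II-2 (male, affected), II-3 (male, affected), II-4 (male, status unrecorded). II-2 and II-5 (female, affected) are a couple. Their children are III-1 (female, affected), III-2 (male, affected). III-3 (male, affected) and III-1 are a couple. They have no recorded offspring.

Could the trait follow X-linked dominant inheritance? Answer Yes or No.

Under X-linked dominant, II-1 (unaffected, female) cannot arise from I-1 (affected) × I-2 (unrecorded).

No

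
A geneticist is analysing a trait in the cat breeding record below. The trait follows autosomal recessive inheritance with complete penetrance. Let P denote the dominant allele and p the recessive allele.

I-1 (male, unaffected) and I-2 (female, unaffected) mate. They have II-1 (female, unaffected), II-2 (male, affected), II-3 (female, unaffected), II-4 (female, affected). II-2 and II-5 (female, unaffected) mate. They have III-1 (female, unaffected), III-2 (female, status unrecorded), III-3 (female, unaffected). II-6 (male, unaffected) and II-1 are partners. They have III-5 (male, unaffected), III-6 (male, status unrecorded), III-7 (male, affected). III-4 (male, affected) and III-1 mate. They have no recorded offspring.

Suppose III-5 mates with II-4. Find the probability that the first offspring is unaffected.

II-6 is unaffected so carries P and passed p to III-7 (pp), so II-6 is Pp.
II-1 is unaffected so carries P and passed p to III-7 (pp), so II-1 is Pp.
III-5 is an unaffected offspring of II-6 (Pp) × II-1 (Pp), whose cross gives 1/4 PP : 1/2 Pp : 1/4 pp; conditioning on being unaffected, III-5 is PP with probability 1/3, Pp with probability 2/3.
II-4 is affected, so II-4 is pp.
Summing over parental genotype combinations, P(offspring is unaffected) = 1/3·1 + 2/3·1/2 = 2/3.

2/3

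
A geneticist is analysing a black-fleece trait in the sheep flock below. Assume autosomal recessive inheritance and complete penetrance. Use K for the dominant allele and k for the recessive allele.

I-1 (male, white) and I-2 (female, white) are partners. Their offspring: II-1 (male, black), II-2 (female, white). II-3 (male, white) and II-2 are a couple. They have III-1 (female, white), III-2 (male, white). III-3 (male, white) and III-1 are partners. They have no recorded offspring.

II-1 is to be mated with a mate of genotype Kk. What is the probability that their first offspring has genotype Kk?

1/2

II-1 is black, so II-1 is kk.
The cross gives 1/2 Kk : 1/2 kk, so P(offspring has genotype Kk) = 1/2.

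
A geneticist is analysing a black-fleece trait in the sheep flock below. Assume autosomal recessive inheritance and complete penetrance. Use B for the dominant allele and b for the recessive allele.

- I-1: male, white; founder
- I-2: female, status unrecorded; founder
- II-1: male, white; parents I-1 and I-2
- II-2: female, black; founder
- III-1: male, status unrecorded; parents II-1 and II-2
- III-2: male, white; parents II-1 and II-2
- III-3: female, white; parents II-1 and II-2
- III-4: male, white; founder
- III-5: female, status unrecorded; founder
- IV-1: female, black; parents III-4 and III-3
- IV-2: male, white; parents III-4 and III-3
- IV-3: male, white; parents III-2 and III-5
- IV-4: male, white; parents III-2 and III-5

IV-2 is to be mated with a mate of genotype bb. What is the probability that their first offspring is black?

III-4 is white so carries B and passed b to IV-1 (bb), so III-4 is Bb.
III-3 is white so carries B and received b from II-2 (bb), so III-3 is Bb.
IV-2 is a white offspring of III-4 (Bb) × III-3 (Bb), whose cross gives 1/4 BB : 1/2 Bb : 1/4 bb; conditioning on being white, IV-2 is BB with probability 1/3, Bb with probability 2/3.
Summing over parental genotype combinations, P(offspring is black) = 2/3·1/2 = 1/3.

1/3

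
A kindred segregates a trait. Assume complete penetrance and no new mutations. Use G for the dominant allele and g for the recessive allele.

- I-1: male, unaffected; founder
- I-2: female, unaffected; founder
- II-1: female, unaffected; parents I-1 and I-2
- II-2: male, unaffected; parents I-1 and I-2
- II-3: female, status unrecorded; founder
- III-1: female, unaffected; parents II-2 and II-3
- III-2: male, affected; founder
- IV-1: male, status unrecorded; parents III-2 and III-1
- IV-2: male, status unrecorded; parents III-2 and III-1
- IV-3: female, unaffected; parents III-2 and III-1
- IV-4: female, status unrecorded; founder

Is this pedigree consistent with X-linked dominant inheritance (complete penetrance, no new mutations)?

No

Under X-linked dominant, IV-3 (unaffected, female) cannot arise from III-2 (affected) × III-1 (unaffected).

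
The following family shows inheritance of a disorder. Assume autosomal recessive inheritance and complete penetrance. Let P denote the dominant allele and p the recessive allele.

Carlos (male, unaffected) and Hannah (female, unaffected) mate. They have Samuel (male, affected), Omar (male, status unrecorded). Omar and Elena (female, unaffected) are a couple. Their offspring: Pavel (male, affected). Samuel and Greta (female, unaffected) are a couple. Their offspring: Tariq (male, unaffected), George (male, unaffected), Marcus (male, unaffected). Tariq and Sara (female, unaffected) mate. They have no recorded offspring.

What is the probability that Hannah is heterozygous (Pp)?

Hannah is unaffected so carries P and passed p to Samuel (pp), so Hannah is Pp, giving P(Pp) = 1.

1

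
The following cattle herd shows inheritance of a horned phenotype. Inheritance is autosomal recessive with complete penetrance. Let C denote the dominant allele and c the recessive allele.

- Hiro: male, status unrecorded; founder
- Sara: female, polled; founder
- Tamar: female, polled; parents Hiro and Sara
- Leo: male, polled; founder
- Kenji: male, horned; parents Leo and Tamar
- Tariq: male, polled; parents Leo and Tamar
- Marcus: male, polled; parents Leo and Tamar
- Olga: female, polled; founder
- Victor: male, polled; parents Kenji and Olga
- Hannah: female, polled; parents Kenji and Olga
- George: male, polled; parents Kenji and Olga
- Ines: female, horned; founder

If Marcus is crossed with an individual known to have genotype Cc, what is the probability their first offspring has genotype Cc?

1/2

Leo is polled so carries C and passed c to Kenji (cc), so Leo is Cc.
Tamar is polled so carries C and passed c to Kenji (cc), so Tamar is Cc.
Marcus is a polled offspring of Leo (Cc) × Tamar (Cc), whose cross gives 1/4 CC : 1/2 Cc : 1/4 cc; conditioning on being polled, Marcus is CC with probability 1/3, Cc with probability 2/3.
Summing over parental genotype combinations, P(offspring has genotype Cc) = 1/3·1/2 + 2/3·1/2 = 1/2.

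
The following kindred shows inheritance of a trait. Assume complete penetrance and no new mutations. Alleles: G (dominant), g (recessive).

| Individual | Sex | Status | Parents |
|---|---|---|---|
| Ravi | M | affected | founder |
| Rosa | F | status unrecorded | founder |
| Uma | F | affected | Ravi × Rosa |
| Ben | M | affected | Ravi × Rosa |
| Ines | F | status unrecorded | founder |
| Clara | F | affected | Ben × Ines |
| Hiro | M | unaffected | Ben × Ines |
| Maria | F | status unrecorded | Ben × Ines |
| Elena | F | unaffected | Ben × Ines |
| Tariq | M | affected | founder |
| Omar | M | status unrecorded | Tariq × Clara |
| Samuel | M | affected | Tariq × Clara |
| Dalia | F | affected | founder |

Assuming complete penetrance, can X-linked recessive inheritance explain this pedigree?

Yes

A consistent assignment under X-linked recessive exists: Ravi X^g Y, Rosa X^G X^g, Uma X^g X^g, Ben X^g Y, Ines X^G X^g, Clara X^g X^g, Hiro X^G Y, Maria X^G X^g, Elena X^G X^g, Tariq X^g Y, Omar X^g Y, Samuel X^g Y, Dalia X^g X^g.
In this assignment every recorded phenotype matches its genotype and every non-founder's genotype is obtainable from its parents' genotypes, so the pedigree is consistent.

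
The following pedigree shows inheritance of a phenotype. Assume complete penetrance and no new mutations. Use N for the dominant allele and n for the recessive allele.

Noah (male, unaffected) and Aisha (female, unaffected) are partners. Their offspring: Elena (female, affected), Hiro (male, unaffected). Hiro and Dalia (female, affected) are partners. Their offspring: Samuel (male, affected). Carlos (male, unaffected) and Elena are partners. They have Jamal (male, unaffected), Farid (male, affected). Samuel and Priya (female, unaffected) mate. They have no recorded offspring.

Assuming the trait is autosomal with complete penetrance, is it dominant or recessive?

recessive

Noah and Aisha are both unaffected yet have an affected child Elena. Under dominance, an affected child requires at least one affected parent, so the trait cannot be dominant.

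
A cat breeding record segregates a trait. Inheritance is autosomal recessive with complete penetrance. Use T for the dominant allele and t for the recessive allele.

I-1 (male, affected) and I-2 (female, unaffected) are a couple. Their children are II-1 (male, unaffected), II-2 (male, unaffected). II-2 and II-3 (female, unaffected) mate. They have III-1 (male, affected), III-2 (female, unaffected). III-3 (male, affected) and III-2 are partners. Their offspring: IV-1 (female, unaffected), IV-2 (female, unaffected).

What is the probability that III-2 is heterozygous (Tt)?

II-2 is unaffected so carries T and received t from I-1 (tt), so II-2 is Tt.
II-3 is unaffected so carries T and passed t to III-1 (tt), so II-3 is Tt.
Their cross gives offspring ratios 1/4 TT : 1/2 Tt : 1/4 tt. Conditioning on III-2 being unaffected, P(Tt) = 1/2 / 3/4 = 2/3 before taking III-2's own offspring into account.
III-3 is affected, so III-3 is tt.
Now use III-2's offspring. Probability of each recorded status — unaffected daughter IV-1: 1/2 if III-2 is Tt, 1 if TT; unaffected daughter IV-2: 1/2 if III-2 is Tt, 1 if TT.
Bayes: P(Tt) = 2/3·1/4 / (2/3·1/4 + 1/3·1) = 1/3.

1/3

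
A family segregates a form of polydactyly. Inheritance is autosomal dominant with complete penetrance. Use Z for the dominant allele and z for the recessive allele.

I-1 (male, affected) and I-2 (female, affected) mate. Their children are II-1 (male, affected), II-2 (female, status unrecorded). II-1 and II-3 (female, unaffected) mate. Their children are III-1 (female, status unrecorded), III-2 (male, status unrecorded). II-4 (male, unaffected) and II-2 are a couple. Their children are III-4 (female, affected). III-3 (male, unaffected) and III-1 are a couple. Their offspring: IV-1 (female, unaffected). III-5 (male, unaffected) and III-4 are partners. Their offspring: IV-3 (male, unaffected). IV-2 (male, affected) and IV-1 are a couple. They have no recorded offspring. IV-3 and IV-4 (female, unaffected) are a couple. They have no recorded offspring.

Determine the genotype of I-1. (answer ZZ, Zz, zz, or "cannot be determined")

I-1's phenotype allows ZZ or Zz, and no parent or child forces a single allele at both positions; consistent genotype assignments exist with I-1 as ZZ or Zz.

cannot be determined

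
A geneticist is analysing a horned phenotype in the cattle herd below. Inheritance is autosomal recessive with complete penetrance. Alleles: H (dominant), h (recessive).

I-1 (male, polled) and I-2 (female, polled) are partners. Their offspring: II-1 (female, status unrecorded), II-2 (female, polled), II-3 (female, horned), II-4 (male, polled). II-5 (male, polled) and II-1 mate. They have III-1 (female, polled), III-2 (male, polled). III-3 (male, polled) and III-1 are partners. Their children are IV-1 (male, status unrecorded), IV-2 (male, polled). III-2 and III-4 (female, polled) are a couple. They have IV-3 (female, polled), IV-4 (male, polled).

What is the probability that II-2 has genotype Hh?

2/3

I-1 is polled so carries H and passed h to II-3 (hh), so I-1 is Hh.
I-2 is polled so carries H and passed h to II-3 (hh), so I-2 is Hh.
Their cross gives offspring ratios 1/4 HH : 1/2 Hh : 1/4 hh. Conditioning on II-2 being polled, P(Hh) = 1/2 / 3/4 = 2/3.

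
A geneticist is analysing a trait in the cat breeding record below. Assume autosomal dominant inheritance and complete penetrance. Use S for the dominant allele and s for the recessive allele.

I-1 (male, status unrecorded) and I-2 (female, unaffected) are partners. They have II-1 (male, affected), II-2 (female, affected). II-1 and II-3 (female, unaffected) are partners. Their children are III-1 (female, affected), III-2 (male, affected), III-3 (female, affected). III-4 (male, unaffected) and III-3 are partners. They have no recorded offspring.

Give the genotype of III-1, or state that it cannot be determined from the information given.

From phenotype alone, III-1 is SS or Ss.
III-1 is affected so carries S and received s from II-3 (ss), so III-1 is Ss.

Ss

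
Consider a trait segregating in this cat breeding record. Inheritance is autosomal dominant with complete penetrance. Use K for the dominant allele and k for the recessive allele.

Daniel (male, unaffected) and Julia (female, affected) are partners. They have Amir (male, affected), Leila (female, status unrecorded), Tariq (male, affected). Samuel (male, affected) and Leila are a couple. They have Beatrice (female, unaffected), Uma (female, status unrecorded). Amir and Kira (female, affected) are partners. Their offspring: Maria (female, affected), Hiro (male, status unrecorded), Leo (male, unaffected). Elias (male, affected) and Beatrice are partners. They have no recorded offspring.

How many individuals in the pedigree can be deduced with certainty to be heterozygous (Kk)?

4

Obligate heterozygotes: Amir is affected so carries K and received k from Daniel (kk), so Amir is Kk; Tariq is affected so carries K and received k from Daniel (kk), so Tariq is Kk; Samuel is affected so carries K and passed k to Beatrice (kk), so Samuel is Kk; Kira is affected so carries K and passed k to Leo (kk), so Kira is Kk.
Every other individual is either homozygous by phenotype or has at least one consistent homozygous assignment, so the count is 4.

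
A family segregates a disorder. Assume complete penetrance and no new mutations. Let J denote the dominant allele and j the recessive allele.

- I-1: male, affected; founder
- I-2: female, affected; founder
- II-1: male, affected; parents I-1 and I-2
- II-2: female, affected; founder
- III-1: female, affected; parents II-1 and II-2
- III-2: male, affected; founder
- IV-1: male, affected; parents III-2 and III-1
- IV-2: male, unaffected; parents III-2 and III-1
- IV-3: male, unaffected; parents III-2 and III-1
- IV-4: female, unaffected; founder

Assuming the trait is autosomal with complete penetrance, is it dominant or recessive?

dominant

III-2 and III-1 are both affected yet have an unaffected child IV-2. Under a recessive model two affected parents are homozygous and every child would be affected, so the trait cannot be recessive.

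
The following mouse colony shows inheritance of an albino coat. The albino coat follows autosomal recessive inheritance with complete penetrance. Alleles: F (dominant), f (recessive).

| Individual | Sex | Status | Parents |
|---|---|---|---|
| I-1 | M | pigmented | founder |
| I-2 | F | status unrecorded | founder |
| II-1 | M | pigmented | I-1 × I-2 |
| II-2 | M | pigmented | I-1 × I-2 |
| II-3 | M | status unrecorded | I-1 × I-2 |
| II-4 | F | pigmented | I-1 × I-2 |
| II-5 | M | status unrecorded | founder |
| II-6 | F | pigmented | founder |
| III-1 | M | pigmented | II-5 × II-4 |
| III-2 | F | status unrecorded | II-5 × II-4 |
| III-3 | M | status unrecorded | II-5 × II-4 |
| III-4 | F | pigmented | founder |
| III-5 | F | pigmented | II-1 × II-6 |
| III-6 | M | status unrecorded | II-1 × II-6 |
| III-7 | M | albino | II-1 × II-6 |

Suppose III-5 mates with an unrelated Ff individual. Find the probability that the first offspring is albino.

1/6

II-1 is pigmented so carries F and passed f to III-7 (ff), so II-1 is Ff.
II-6 is pigmented so carries F and passed f to III-7 (ff), so II-6 is Ff.
III-5 is a pigmented offspring of II-1 (Ff) × II-6 (Ff), whose cross gives 1/4 FF : 1/2 Ff : 1/4 ff; conditioning on being pigmented, III-5 is FF with probability 1/3, Ff with probability 2/3.
Summing over parental genotype combinations, P(offspring is albino) = 2/3·1/4 = 1/6.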